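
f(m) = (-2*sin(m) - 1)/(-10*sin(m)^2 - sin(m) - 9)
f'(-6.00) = 0.09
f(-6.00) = 0.15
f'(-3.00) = -0.23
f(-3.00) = 0.08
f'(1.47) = -0.01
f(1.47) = 0.15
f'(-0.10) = 0.23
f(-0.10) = 0.09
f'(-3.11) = -0.22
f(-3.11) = 0.10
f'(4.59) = -0.01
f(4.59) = -0.06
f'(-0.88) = 0.07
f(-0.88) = -0.04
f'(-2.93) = -0.23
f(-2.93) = 0.06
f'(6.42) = 0.16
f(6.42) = 0.14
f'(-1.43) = 0.01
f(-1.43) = -0.06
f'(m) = (20*sin(m)*cos(m) + cos(m))*(-2*sin(m) - 1)/(-10*sin(m)^2 - sin(m) - 9)^2 - 2*cos(m)/(-10*sin(m)^2 - sin(m) - 9) = (-20*sin(m)^2 - 20*sin(m) + 17)*cos(m)/(10*sin(m)^2 + sin(m) + 9)^2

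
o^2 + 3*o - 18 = (o - 3)*(o + 6)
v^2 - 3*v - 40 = (v - 8)*(v + 5)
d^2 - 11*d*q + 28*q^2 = (d - 7*q)*(d - 4*q)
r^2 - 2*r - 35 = (r - 7)*(r + 5)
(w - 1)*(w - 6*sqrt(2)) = w^2 - 6*sqrt(2)*w - w + 6*sqrt(2)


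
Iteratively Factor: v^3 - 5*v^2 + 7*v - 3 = (v - 1)*(v^2 - 4*v + 3) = (v - 1)^2*(v - 3)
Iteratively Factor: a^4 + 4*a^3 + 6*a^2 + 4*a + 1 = (a + 1)*(a^3 + 3*a^2 + 3*a + 1) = (a + 1)^2*(a^2 + 2*a + 1) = (a + 1)^3*(a + 1)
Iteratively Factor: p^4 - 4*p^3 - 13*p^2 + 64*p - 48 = (p + 4)*(p^3 - 8*p^2 + 19*p - 12) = (p - 4)*(p + 4)*(p^2 - 4*p + 3) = (p - 4)*(p - 1)*(p + 4)*(p - 3)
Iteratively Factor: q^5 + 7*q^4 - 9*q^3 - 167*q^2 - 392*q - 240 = (q - 5)*(q^4 + 12*q^3 + 51*q^2 + 88*q + 48) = (q - 5)*(q + 1)*(q^3 + 11*q^2 + 40*q + 48) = (q - 5)*(q + 1)*(q + 4)*(q^2 + 7*q + 12) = (q - 5)*(q + 1)*(q + 4)^2*(q + 3)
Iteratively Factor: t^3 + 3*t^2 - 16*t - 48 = (t + 3)*(t^2 - 16) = (t - 4)*(t + 3)*(t + 4)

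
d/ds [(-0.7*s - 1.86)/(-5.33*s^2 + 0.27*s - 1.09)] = (-3.731*s^2 - 19.8276*s + 1.2652)/(28.4089*s^4 - 2.8782*s^3 + 11.6923*s^2 - 0.5886*s + 1.1881)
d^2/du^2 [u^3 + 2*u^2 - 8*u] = 6*u + 4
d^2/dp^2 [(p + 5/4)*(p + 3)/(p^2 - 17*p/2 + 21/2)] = 6*(34*p^3 - 54*p^2 - 612*p + 1923)/(8*p^6 - 204*p^5 + 1986*p^4 - 9197*p^3 + 20853*p^2 - 22491*p + 9261)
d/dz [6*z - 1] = 6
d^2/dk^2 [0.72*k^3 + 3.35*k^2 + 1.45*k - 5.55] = 4.32*k + 6.7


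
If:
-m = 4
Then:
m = -4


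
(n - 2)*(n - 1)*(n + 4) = n^3 + n^2 - 10*n + 8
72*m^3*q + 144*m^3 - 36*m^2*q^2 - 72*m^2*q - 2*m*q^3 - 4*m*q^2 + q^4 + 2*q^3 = (-6*m + q)*(-2*m + q)*(6*m + q)*(q + 2)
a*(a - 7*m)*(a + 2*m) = a^3 - 5*a^2*m - 14*a*m^2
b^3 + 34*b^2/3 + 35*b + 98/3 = (b + 2)*(b + 7/3)*(b + 7)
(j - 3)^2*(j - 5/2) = j^3 - 17*j^2/2 + 24*j - 45/2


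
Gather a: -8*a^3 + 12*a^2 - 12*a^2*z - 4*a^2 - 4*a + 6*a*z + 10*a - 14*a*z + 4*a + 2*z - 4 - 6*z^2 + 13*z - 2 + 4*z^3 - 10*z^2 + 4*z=-8*a^3 + a^2*(8 - 12*z) + a*(10 - 8*z) + 4*z^3 - 16*z^2 + 19*z - 6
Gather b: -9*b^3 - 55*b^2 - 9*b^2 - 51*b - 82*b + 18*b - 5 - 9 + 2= -9*b^3 - 64*b^2 - 115*b - 12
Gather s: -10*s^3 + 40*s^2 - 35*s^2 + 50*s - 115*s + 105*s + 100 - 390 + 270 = -10*s^3 + 5*s^2 + 40*s - 20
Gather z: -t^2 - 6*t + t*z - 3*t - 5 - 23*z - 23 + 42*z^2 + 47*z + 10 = -t^2 - 9*t + 42*z^2 + z*(t + 24) - 18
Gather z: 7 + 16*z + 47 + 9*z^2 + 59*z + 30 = 9*z^2 + 75*z + 84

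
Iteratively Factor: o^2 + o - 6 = (o - 2)*(o + 3)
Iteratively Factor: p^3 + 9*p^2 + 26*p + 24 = (p + 4)*(p^2 + 5*p + 6) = (p + 3)*(p + 4)*(p + 2)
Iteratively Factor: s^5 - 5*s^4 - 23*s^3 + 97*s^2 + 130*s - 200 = (s - 5)*(s^4 - 23*s^2 - 18*s + 40) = (s - 5)*(s + 2)*(s^3 - 2*s^2 - 19*s + 20) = (s - 5)*(s + 2)*(s + 4)*(s^2 - 6*s + 5) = (s - 5)^2*(s + 2)*(s + 4)*(s - 1)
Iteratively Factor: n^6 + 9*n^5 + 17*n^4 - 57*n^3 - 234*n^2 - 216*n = (n)*(n^5 + 9*n^4 + 17*n^3 - 57*n^2 - 234*n - 216) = n*(n + 4)*(n^4 + 5*n^3 - 3*n^2 - 45*n - 54) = n*(n + 3)*(n + 4)*(n^3 + 2*n^2 - 9*n - 18) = n*(n + 3)^2*(n + 4)*(n^2 - n - 6) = n*(n - 3)*(n + 3)^2*(n + 4)*(n + 2)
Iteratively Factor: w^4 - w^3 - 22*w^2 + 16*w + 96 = (w - 4)*(w^3 + 3*w^2 - 10*w - 24) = (w - 4)*(w - 3)*(w^2 + 6*w + 8) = (w - 4)*(w - 3)*(w + 4)*(w + 2)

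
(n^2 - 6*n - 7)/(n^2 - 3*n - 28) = (n + 1)/(n + 4)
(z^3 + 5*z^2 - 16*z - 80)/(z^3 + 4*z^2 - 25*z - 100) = (z - 4)/(z - 5)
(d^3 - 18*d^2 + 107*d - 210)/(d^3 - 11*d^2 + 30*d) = (d - 7)/d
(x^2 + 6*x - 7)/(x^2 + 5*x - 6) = (x + 7)/(x + 6)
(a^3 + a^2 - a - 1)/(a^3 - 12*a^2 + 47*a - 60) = (a^3 + a^2 - a - 1)/(a^3 - 12*a^2 + 47*a - 60)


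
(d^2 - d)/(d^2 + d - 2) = d/(d + 2)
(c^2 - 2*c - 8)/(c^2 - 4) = (c - 4)/(c - 2)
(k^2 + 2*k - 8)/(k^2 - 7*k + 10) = (k + 4)/(k - 5)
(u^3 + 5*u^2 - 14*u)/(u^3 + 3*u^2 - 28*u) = (u - 2)/(u - 4)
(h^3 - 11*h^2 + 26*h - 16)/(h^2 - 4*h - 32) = (h^2 - 3*h + 2)/(h + 4)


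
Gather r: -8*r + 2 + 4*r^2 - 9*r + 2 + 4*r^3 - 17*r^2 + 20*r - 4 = 4*r^3 - 13*r^2 + 3*r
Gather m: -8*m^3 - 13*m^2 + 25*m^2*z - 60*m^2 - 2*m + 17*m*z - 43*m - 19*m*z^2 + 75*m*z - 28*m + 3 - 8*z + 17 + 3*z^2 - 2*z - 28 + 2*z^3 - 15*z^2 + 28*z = -8*m^3 + m^2*(25*z - 73) + m*(-19*z^2 + 92*z - 73) + 2*z^3 - 12*z^2 + 18*z - 8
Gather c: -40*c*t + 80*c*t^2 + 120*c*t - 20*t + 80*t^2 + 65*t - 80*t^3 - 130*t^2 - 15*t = c*(80*t^2 + 80*t) - 80*t^3 - 50*t^2 + 30*t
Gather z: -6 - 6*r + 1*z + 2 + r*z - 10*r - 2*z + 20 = -16*r + z*(r - 1) + 16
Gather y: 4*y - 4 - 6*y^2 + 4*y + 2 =-6*y^2 + 8*y - 2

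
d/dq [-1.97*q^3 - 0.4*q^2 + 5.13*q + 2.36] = -5.91*q^2 - 0.8*q + 5.13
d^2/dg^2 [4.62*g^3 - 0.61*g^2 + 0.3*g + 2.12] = 27.72*g - 1.22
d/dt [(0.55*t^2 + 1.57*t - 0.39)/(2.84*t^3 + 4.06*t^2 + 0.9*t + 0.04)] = (-1.562*t^4 - 8.9176*t^3 - 2.5564*t^2 + 3.2108*t + 0.4138)/(8.0656*t^6 + 23.0608*t^5 + 21.5956*t^4 + 7.5352*t^3 + 1.1348*t^2 + 0.072*t + 0.0016)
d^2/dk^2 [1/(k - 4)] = 2/(k - 4)^3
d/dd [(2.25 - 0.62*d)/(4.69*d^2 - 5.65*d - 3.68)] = (2.9078*d^2 - 21.105*d + 14.9941)/(21.9961*d^4 - 52.997*d^3 - 2.5959*d^2 + 41.584*d + 13.5424)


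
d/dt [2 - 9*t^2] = -18*t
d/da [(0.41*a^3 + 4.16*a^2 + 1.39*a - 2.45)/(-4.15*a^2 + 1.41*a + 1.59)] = (-1.7015*a^4 + 1.1562*a^3 + 13.5898*a^2 - 7.1062*a + 5.6646)/(17.2225*a^4 - 11.703*a^3 - 11.2089*a^2 + 4.4838*a + 2.5281)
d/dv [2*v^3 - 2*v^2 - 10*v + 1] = 6*v^2 - 4*v - 10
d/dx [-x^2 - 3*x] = -2*x - 3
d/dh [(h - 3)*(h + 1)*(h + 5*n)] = 3*h^2 + 10*h*n - 4*h - 10*n - 3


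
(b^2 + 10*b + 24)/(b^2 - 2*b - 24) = (b + 6)/(b - 6)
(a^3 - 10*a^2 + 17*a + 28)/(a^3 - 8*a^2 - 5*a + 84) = (a + 1)/(a + 3)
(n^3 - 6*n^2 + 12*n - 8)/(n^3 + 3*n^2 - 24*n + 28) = (n - 2)/(n + 7)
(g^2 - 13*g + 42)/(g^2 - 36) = (g - 7)/(g + 6)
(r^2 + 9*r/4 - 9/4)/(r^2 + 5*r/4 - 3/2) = (r + 3)/(r + 2)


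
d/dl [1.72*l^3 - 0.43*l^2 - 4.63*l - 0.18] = 5.16*l^2 - 0.86*l - 4.63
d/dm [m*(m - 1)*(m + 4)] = 3*m^2 + 6*m - 4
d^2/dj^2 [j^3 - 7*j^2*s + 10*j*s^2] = 6*j - 14*s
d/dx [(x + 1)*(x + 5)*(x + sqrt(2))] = 3*x^2 + 2*sqrt(2)*x + 12*x + 5 + 6*sqrt(2)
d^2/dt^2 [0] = 0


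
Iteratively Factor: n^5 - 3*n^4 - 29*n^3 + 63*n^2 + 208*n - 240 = (n - 5)*(n^4 + 2*n^3 - 19*n^2 - 32*n + 48) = (n - 5)*(n - 1)*(n^3 + 3*n^2 - 16*n - 48) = (n - 5)*(n - 4)*(n - 1)*(n^2 + 7*n + 12) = (n - 5)*(n - 4)*(n - 1)*(n + 3)*(n + 4)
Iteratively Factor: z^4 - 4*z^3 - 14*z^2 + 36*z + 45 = (z - 5)*(z^3 + z^2 - 9*z - 9) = (z - 5)*(z + 1)*(z^2 - 9) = (z - 5)*(z + 1)*(z + 3)*(z - 3)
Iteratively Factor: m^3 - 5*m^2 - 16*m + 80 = (m - 5)*(m^2 - 16) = (m - 5)*(m + 4)*(m - 4)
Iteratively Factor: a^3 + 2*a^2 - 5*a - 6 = (a + 3)*(a^2 - a - 2) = (a - 2)*(a + 3)*(a + 1)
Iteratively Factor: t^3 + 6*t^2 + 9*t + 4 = (t + 1)*(t^2 + 5*t + 4) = (t + 1)*(t + 4)*(t + 1)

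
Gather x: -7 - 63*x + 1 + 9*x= -54*x - 6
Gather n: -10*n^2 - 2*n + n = -10*n^2 - n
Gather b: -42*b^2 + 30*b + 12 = -42*b^2 + 30*b + 12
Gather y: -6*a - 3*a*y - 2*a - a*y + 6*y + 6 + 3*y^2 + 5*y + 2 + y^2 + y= -8*a + 4*y^2 + y*(12 - 4*a) + 8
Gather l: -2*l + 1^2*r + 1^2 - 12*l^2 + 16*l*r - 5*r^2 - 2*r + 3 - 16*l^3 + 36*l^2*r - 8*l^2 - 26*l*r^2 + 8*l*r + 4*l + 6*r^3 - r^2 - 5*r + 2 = -16*l^3 + l^2*(36*r - 20) + l*(-26*r^2 + 24*r + 2) + 6*r^3 - 6*r^2 - 6*r + 6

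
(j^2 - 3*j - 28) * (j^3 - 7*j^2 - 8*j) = j^5 - 10*j^4 - 15*j^3 + 220*j^2 + 224*j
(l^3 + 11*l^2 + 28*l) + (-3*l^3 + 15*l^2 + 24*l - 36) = -2*l^3 + 26*l^2 + 52*l - 36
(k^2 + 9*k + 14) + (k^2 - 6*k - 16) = 2*k^2 + 3*k - 2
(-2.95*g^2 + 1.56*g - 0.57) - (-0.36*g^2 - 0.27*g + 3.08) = -2.59*g^2 + 1.83*g - 3.65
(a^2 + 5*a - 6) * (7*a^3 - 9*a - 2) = 7*a^5 + 35*a^4 - 51*a^3 - 47*a^2 + 44*a + 12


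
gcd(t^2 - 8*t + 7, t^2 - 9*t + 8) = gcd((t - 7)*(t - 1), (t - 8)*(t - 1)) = t - 1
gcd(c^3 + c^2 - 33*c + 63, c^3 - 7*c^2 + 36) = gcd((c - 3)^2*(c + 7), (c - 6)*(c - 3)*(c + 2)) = c - 3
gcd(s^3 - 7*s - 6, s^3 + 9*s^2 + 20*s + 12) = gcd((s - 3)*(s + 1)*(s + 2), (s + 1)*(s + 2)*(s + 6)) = s^2 + 3*s + 2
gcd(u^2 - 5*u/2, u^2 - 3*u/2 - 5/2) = u - 5/2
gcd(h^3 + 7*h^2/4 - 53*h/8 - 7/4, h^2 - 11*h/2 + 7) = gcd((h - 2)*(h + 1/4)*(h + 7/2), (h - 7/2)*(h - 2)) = h - 2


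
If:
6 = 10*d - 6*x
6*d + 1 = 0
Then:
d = -1/6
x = -23/18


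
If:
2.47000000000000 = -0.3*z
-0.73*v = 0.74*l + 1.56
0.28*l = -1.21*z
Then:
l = 35.58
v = -38.20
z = -8.23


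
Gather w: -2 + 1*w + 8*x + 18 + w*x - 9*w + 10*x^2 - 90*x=w*(x - 8) + 10*x^2 - 82*x + 16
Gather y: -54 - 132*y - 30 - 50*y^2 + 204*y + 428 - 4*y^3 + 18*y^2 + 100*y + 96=-4*y^3 - 32*y^2 + 172*y + 440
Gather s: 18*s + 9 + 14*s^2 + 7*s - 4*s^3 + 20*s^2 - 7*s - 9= -4*s^3 + 34*s^2 + 18*s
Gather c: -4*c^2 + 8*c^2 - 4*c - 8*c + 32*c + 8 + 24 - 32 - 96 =4*c^2 + 20*c - 96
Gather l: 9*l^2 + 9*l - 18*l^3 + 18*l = -18*l^3 + 9*l^2 + 27*l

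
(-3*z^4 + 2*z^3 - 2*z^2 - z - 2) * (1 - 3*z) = 9*z^5 - 9*z^4 + 8*z^3 + z^2 + 5*z - 2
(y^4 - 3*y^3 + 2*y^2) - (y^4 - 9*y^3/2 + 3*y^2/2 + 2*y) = 3*y^3/2 + y^2/2 - 2*y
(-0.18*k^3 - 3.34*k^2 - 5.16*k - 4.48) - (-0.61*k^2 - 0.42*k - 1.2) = -0.18*k^3 - 2.73*k^2 - 4.74*k - 3.28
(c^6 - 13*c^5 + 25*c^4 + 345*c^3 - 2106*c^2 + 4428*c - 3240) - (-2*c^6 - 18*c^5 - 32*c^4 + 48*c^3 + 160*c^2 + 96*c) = 3*c^6 + 5*c^5 + 57*c^4 + 297*c^3 - 2266*c^2 + 4332*c - 3240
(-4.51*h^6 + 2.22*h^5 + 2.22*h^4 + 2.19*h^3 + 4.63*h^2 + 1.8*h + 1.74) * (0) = 0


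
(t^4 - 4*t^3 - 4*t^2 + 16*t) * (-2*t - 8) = -2*t^5 + 40*t^3 - 128*t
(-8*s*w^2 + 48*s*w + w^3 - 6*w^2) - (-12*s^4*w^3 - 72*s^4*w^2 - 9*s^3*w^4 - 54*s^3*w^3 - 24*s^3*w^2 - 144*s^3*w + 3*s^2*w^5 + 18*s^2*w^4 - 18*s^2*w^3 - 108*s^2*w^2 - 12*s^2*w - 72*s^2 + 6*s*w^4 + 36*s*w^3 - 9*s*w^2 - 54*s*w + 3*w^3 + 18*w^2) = 12*s^4*w^3 + 72*s^4*w^2 + 9*s^3*w^4 + 54*s^3*w^3 + 24*s^3*w^2 + 144*s^3*w - 3*s^2*w^5 - 18*s^2*w^4 + 18*s^2*w^3 + 108*s^2*w^2 + 12*s^2*w + 72*s^2 - 6*s*w^4 - 36*s*w^3 + s*w^2 + 102*s*w - 2*w^3 - 24*w^2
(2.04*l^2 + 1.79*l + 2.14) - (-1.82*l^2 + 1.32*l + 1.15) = 3.86*l^2 + 0.47*l + 0.99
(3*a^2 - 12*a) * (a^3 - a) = 3*a^5 - 12*a^4 - 3*a^3 + 12*a^2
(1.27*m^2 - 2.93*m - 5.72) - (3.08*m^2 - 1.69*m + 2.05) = -1.81*m^2 - 1.24*m - 7.77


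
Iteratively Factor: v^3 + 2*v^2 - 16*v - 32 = (v - 4)*(v^2 + 6*v + 8) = (v - 4)*(v + 2)*(v + 4)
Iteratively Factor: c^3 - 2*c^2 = (c - 2)*(c^2) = c*(c - 2)*(c)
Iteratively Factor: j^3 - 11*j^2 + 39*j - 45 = (j - 5)*(j^2 - 6*j + 9) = (j - 5)*(j - 3)*(j - 3)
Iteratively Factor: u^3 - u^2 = (u - 1)*(u^2) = u*(u - 1)*(u)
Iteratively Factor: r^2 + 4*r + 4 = (r + 2)*(r + 2)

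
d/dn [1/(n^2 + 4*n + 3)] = 2*(-n - 2)/(n^2 + 4*n + 3)^2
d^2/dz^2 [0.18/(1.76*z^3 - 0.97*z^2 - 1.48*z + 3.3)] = ((0.3492 - 1.9008*z)*(1.76*z^3 - 0.97*z^2 - 1.48*z + 3.3) + 0.18*(-10.56*z^2 + 3.88*z + 2.96)*(-5.28*z^2 + 1.94*z + 1.48))/(1.76*z^3 - 0.97*z^2 - 1.48*z + 3.3)^3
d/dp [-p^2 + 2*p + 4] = 2 - 2*p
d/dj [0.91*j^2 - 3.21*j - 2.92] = 1.82*j - 3.21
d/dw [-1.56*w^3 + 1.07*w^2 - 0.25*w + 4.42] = -4.68*w^2 + 2.14*w - 0.25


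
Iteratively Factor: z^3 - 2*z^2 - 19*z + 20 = (z - 5)*(z^2 + 3*z - 4) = (z - 5)*(z + 4)*(z - 1)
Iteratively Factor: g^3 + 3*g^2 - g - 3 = (g + 3)*(g^2 - 1) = (g + 1)*(g + 3)*(g - 1)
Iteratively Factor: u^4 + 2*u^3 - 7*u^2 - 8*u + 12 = (u + 3)*(u^3 - u^2 - 4*u + 4) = (u - 2)*(u + 3)*(u^2 + u - 2) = (u - 2)*(u + 2)*(u + 3)*(u - 1)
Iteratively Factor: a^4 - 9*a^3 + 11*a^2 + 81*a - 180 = (a - 3)*(a^3 - 6*a^2 - 7*a + 60) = (a - 4)*(a - 3)*(a^2 - 2*a - 15) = (a - 5)*(a - 4)*(a - 3)*(a + 3)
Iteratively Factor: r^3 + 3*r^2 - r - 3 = (r - 1)*(r^2 + 4*r + 3) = (r - 1)*(r + 3)*(r + 1)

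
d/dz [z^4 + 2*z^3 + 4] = z^2*(4*z + 6)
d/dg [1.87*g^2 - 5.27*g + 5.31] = 3.74*g - 5.27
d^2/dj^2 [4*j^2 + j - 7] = 8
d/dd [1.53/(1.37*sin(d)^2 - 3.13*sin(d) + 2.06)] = (4.7889 - 4.1922*sin(d))*cos(d)/(1.37*sin(d)^2 - 3.13*sin(d) + 2.06)^2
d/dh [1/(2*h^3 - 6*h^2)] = 3*(2 - h)/(2*h^3*(h - 3)^2)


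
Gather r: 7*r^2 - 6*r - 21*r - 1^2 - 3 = 7*r^2 - 27*r - 4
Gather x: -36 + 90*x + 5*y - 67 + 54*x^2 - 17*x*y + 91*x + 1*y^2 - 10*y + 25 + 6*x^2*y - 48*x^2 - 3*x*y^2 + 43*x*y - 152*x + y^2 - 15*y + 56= x^2*(6*y + 6) + x*(-3*y^2 + 26*y + 29) + 2*y^2 - 20*y - 22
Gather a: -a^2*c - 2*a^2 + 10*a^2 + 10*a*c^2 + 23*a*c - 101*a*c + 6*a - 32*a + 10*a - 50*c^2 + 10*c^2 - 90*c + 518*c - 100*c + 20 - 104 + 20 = a^2*(8 - c) + a*(10*c^2 - 78*c - 16) - 40*c^2 + 328*c - 64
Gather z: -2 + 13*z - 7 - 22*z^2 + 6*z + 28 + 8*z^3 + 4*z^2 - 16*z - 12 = 8*z^3 - 18*z^2 + 3*z + 7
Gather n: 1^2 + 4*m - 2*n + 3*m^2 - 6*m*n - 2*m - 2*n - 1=3*m^2 + 2*m + n*(-6*m - 4)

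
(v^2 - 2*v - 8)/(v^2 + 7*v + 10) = (v - 4)/(v + 5)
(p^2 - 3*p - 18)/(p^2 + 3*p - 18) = (p^2 - 3*p - 18)/(p^2 + 3*p - 18)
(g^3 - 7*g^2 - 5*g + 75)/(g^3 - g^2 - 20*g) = (g^2 - 2*g - 15)/(g*(g + 4))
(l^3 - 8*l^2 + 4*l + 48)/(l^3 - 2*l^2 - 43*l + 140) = (l^2 - 4*l - 12)/(l^2 + 2*l - 35)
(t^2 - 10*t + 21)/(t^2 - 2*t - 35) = (t - 3)/(t + 5)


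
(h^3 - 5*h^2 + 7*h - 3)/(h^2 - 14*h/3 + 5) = 3*(h^2 - 2*h + 1)/(3*h - 5)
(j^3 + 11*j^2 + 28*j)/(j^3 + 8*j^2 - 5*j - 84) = j/(j - 3)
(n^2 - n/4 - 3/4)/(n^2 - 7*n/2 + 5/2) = (4*n + 3)/(2*(2*n - 5))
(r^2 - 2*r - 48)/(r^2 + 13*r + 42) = (r - 8)/(r + 7)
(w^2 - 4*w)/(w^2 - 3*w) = (w - 4)/(w - 3)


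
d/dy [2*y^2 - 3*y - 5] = 4*y - 3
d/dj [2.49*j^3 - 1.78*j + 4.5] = 7.47*j^2 - 1.78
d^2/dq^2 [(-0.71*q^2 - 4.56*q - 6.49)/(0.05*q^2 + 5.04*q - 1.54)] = (-1.73472347597681e-18*q^4 + 0.33504*q^3 - 0.425370000000001*q^2 - 11.9196*q - 404.865692)/(0.000125*q^6 + 0.0378*q^5 + 3.79869*q^4 + 125.695584*q^3 - 116.999652*q^2 + 35.858592*q - 3.652264)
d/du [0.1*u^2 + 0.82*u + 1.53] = 0.2*u + 0.82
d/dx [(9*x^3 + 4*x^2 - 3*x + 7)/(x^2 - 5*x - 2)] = (9*x^4 - 90*x^3 - 71*x^2 - 30*x + 41)/(x^4 - 10*x^3 + 21*x^2 + 20*x + 4)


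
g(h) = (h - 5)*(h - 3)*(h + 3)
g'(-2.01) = 23.22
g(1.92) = 16.37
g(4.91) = -1.36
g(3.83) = -6.63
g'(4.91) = 14.22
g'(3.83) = -3.29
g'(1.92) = -17.14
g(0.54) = 38.84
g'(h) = (h - 5)*(h - 3) + (h - 5)*(h + 3) + (h - 3)*(h + 3)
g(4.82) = -2.56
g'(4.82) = 12.50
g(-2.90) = 4.66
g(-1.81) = 38.98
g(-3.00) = 0.00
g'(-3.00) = 48.00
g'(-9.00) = 324.00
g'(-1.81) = 18.93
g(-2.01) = 34.77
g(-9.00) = -1008.00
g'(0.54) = -13.53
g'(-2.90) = 45.23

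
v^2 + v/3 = v*(v + 1/3)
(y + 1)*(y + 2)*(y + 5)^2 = y^4 + 13*y^3 + 57*y^2 + 95*y + 50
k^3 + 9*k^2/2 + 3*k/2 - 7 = (k - 1)*(k + 2)*(k + 7/2)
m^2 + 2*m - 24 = (m - 4)*(m + 6)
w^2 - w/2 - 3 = (w - 2)*(w + 3/2)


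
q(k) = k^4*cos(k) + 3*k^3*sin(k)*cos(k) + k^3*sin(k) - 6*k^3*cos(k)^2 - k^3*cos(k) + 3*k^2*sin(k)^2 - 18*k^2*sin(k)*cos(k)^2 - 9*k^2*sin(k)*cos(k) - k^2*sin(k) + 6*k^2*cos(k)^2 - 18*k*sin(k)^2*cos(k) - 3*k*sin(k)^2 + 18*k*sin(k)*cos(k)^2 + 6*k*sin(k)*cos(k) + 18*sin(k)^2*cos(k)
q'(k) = -k^4*sin(k) - 3*k^3*sin(k)^2 + 12*k^3*sin(k)*cos(k) + k^3*sin(k) + 3*k^3*cos(k)^2 + 5*k^3*cos(k) + 36*k^2*sin(k)^2*cos(k) + 9*k^2*sin(k)^2 + 3*k^2*sin(k)*cos(k) + 3*k^2*sin(k) - 18*k^2*cos(k)^3 - 27*k^2*cos(k)^2 - 4*k^2*cos(k) + 18*k*sin(k)^3 - 36*k*sin(k)^2*cos(k) - 72*k*sin(k)*cos(k)^2 - 24*k*sin(k)*cos(k) - 2*k*sin(k) + 18*k*cos(k)^3 + 18*k*cos(k)^2 - 18*sin(k)^3 - 18*sin(k)^2*cos(k) - 3*sin(k)^2 + 54*sin(k)*cos(k)^2 + 6*sin(k)*cos(k)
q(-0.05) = 0.13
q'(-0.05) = -5.20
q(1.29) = -0.59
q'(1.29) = 8.79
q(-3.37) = 102.08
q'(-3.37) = 112.40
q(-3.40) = 98.55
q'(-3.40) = 123.09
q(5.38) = 56.15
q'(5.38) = 61.23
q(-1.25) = 38.90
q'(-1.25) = 38.44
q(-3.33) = 106.28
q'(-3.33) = 97.03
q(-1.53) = 21.58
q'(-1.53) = 76.28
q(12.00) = 7603.05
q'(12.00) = 7285.87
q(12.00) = 7603.05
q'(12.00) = 7285.87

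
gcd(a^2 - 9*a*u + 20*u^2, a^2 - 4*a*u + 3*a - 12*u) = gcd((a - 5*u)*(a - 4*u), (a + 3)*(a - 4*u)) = -a + 4*u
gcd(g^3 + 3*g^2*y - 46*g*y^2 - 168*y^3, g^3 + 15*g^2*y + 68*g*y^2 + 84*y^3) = g + 6*y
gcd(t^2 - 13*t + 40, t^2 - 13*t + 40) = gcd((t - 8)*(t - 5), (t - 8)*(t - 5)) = t^2 - 13*t + 40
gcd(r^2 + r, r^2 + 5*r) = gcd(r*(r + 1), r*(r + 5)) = r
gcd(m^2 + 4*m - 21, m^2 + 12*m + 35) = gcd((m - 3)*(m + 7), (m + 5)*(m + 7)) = m + 7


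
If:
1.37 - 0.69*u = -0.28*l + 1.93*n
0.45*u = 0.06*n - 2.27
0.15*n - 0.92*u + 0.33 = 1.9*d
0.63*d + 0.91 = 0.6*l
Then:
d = 2.66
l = 4.31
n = 3.00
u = -4.65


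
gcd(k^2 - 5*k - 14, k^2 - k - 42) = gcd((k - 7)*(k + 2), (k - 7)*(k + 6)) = k - 7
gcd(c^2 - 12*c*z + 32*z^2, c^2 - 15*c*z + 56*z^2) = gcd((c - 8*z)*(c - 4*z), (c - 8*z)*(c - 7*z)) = -c + 8*z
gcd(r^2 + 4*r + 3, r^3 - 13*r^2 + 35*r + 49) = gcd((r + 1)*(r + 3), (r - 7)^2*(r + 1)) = r + 1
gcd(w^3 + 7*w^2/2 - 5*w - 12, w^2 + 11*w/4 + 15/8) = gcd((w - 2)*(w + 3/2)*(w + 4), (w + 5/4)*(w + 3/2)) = w + 3/2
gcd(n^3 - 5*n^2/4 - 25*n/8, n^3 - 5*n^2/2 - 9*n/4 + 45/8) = n - 5/2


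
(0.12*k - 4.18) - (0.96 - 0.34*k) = 0.46*k - 5.14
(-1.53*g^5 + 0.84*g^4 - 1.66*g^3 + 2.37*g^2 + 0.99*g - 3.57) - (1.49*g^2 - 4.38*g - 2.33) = -1.53*g^5 + 0.84*g^4 - 1.66*g^3 + 0.88*g^2 + 5.37*g - 1.24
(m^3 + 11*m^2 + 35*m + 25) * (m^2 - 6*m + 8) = m^5 + 5*m^4 - 23*m^3 - 97*m^2 + 130*m + 200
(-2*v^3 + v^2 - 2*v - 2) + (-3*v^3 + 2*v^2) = -5*v^3 + 3*v^2 - 2*v - 2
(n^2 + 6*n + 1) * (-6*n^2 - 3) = -6*n^4 - 36*n^3 - 9*n^2 - 18*n - 3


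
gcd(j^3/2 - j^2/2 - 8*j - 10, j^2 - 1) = 1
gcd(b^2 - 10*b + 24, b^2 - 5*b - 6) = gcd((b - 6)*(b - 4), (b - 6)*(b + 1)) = b - 6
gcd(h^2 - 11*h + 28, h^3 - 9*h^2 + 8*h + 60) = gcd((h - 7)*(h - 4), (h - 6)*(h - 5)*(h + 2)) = 1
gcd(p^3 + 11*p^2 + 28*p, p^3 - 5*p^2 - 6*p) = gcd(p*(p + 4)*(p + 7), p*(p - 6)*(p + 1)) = p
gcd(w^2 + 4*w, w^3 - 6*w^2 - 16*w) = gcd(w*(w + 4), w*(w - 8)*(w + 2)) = w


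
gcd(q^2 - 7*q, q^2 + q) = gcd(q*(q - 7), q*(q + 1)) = q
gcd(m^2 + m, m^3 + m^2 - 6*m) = m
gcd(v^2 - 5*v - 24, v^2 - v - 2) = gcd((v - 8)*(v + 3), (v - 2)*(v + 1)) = 1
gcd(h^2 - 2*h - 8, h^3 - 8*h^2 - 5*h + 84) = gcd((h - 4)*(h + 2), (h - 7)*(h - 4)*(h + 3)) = h - 4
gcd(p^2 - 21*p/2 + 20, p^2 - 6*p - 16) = p - 8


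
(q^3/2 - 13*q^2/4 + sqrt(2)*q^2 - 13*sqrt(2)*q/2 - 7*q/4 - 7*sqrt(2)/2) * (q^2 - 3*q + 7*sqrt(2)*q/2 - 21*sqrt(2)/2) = q^5/2 - 19*q^4/4 + 11*sqrt(2)*q^4/4 - 209*sqrt(2)*q^3/8 + 15*q^3 - 245*q^2/4 + 44*sqrt(2)*q^2 + 231*sqrt(2)*q/8 + 112*q + 147/2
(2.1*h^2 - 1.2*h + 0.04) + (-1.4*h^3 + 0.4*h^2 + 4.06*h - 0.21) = -1.4*h^3 + 2.5*h^2 + 2.86*h - 0.17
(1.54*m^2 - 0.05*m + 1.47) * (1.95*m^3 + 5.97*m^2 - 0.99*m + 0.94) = 3.003*m^5 + 9.0963*m^4 + 1.0434*m^3 + 10.273*m^2 - 1.5023*m + 1.3818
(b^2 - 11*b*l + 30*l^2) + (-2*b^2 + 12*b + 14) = -b^2 - 11*b*l + 12*b + 30*l^2 + 14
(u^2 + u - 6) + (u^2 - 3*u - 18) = 2*u^2 - 2*u - 24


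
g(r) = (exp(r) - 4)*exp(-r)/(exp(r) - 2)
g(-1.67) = 11.18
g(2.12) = 0.08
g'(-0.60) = -3.38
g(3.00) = 0.04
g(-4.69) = 218.21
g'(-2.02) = -15.04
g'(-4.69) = -217.70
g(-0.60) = 4.33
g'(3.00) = -0.04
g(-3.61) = 74.44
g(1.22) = -0.13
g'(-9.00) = -16206.17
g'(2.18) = -0.04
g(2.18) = 0.08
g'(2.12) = -0.03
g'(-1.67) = -10.57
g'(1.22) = 1.17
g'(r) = -(exp(r) - 4)*exp(-r)/(exp(r) - 2) - (exp(r) - 4)/(exp(r) - 2)^2 + 1/(exp(r) - 2)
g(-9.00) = 16206.67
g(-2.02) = 15.61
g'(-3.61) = -73.93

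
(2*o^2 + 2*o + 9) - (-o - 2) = 2*o^2 + 3*o + 11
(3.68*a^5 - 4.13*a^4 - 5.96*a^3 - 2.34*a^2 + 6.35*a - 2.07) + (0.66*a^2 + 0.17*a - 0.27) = 3.68*a^5 - 4.13*a^4 - 5.96*a^3 - 1.68*a^2 + 6.52*a - 2.34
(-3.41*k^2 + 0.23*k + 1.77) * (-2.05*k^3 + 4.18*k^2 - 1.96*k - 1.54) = 6.9905*k^5 - 14.7253*k^4 + 4.0165*k^3 + 12.1992*k^2 - 3.8234*k - 2.7258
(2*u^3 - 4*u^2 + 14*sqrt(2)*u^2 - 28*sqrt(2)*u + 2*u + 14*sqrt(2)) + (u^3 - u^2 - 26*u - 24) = 3*u^3 - 5*u^2 + 14*sqrt(2)*u^2 - 28*sqrt(2)*u - 24*u - 24 + 14*sqrt(2)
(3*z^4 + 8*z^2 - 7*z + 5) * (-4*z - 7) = -12*z^5 - 21*z^4 - 32*z^3 - 28*z^2 + 29*z - 35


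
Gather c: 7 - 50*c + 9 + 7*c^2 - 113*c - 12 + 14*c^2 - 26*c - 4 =21*c^2 - 189*c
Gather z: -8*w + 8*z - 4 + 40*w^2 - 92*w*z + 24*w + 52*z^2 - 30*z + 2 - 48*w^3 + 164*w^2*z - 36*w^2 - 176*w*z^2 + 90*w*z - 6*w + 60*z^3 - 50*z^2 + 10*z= -48*w^3 + 4*w^2 + 10*w + 60*z^3 + z^2*(2 - 176*w) + z*(164*w^2 - 2*w - 12) - 2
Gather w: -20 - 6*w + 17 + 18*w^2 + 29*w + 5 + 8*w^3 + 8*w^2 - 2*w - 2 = 8*w^3 + 26*w^2 + 21*w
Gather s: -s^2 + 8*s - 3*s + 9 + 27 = -s^2 + 5*s + 36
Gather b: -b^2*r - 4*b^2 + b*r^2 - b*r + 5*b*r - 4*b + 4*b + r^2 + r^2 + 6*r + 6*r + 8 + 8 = b^2*(-r - 4) + b*(r^2 + 4*r) + 2*r^2 + 12*r + 16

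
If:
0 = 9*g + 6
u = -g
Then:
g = -2/3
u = 2/3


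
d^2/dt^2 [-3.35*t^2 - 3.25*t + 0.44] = -6.70000000000000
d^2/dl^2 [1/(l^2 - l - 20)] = 2*(l^2 - l - (2*l - 1)^2 - 20)/(-l^2 + l + 20)^3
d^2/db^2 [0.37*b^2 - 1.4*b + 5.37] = 0.740000000000000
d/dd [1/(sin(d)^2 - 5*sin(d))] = (5 - 2*sin(d))*cos(d)/((sin(d) - 5)^2*sin(d)^2)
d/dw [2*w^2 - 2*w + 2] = 4*w - 2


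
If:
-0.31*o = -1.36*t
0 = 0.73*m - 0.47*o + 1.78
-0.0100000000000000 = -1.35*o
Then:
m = -2.43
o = 0.01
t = 0.00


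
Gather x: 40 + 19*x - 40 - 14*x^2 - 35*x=-14*x^2 - 16*x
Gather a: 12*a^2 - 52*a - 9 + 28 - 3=12*a^2 - 52*a + 16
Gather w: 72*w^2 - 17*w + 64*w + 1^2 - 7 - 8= 72*w^2 + 47*w - 14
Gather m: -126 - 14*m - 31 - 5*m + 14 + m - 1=-18*m - 144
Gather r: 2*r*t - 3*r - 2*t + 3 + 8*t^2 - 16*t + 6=r*(2*t - 3) + 8*t^2 - 18*t + 9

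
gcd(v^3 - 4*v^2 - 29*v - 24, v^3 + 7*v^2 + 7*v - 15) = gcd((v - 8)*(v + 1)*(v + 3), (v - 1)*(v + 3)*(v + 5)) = v + 3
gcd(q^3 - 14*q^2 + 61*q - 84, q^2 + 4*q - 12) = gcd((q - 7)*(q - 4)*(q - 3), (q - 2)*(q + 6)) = 1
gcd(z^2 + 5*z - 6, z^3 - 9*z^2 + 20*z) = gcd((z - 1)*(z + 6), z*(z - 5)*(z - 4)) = 1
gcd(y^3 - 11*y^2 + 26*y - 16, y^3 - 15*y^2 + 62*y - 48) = y^2 - 9*y + 8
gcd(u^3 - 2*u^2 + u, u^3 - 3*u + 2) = u^2 - 2*u + 1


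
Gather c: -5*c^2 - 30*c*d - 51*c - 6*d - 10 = -5*c^2 + c*(-30*d - 51) - 6*d - 10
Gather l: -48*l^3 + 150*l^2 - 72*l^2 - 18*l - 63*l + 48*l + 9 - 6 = -48*l^3 + 78*l^2 - 33*l + 3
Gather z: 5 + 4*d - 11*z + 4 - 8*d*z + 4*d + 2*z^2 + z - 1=8*d + 2*z^2 + z*(-8*d - 10) + 8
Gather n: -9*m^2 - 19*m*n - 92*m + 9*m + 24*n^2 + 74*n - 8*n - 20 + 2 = -9*m^2 - 83*m + 24*n^2 + n*(66 - 19*m) - 18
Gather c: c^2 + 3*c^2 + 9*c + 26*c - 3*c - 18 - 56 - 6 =4*c^2 + 32*c - 80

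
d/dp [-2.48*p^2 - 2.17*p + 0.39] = -4.96*p - 2.17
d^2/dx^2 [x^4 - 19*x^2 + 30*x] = 12*x^2 - 38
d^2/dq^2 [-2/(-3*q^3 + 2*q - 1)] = 4*(-9*q*(3*q^3 - 2*q + 1) + (9*q^2 - 2)^2)/(3*q^3 - 2*q + 1)^3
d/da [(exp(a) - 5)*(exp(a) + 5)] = 2*exp(2*a)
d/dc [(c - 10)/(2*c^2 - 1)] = (2*c^2 - 4*c*(c - 10) - 1)/(2*c^2 - 1)^2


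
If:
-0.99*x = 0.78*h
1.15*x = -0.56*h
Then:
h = 0.00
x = 0.00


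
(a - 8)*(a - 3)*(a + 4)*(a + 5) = a^4 - 2*a^3 - 55*a^2 - 4*a + 480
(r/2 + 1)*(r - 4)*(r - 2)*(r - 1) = r^4/2 - 5*r^3/2 + 10*r - 8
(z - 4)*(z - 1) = z^2 - 5*z + 4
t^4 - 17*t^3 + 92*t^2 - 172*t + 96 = (t - 8)*(t - 6)*(t - 2)*(t - 1)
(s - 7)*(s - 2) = s^2 - 9*s + 14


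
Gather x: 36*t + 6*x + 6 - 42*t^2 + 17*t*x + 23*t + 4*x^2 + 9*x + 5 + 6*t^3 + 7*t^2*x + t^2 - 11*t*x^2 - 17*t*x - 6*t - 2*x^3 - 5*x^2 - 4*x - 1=6*t^3 - 41*t^2 + 53*t - 2*x^3 + x^2*(-11*t - 1) + x*(7*t^2 + 11) + 10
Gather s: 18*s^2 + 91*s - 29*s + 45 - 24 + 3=18*s^2 + 62*s + 24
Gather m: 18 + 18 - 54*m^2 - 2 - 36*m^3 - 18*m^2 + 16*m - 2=-36*m^3 - 72*m^2 + 16*m + 32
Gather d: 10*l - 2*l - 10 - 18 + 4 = 8*l - 24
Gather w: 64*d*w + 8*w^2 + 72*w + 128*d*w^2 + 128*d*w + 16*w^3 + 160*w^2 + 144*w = 16*w^3 + w^2*(128*d + 168) + w*(192*d + 216)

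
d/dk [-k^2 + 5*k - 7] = 5 - 2*k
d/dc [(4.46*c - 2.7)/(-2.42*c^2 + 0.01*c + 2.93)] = (10.7932*c^2 - 13.068*c + 13.0948)/(5.8564*c^4 - 0.0484*c^3 - 14.1811*c^2 + 0.0586*c + 8.5849)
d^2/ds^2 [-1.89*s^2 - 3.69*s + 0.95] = -3.78000000000000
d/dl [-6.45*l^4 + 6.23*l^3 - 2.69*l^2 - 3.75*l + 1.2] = -25.8*l^3 + 18.69*l^2 - 5.38*l - 3.75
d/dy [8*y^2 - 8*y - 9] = 16*y - 8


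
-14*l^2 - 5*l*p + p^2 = (-7*l + p)*(2*l + p)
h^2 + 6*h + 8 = (h + 2)*(h + 4)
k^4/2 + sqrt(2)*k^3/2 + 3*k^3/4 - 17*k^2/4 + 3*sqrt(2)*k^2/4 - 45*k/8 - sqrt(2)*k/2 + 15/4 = (k/2 + 1)*(k - 1/2)*(k - 3*sqrt(2)/2)*(k + 5*sqrt(2)/2)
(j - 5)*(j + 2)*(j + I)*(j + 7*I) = j^4 - 3*j^3 + 8*I*j^3 - 17*j^2 - 24*I*j^2 + 21*j - 80*I*j + 70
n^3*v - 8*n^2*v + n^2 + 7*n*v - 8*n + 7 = (n - 7)*(n - 1)*(n*v + 1)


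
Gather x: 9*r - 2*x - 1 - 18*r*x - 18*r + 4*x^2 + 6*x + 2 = -9*r + 4*x^2 + x*(4 - 18*r) + 1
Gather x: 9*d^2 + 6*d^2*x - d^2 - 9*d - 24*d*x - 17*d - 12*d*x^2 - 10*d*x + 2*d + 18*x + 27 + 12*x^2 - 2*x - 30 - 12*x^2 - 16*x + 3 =8*d^2 - 12*d*x^2 - 24*d + x*(6*d^2 - 34*d)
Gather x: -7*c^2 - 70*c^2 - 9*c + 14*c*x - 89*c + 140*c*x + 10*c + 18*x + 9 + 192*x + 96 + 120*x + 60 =-77*c^2 - 88*c + x*(154*c + 330) + 165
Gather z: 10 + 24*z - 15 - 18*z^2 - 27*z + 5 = -18*z^2 - 3*z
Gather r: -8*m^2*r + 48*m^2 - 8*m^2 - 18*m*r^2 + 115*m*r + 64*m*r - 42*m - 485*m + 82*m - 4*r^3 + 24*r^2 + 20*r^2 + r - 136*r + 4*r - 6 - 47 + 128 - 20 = 40*m^2 - 445*m - 4*r^3 + r^2*(44 - 18*m) + r*(-8*m^2 + 179*m - 131) + 55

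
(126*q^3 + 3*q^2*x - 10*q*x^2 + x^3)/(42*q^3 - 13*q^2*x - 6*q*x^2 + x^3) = (-6*q + x)/(-2*q + x)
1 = 1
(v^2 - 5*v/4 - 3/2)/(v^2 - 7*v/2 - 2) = (-4*v^2 + 5*v + 6)/(2*(-2*v^2 + 7*v + 4))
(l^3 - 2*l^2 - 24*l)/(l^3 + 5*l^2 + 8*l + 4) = l*(l^2 - 2*l - 24)/(l^3 + 5*l^2 + 8*l + 4)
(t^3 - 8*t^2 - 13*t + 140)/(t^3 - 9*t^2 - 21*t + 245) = (t^2 - t - 20)/(t^2 - 2*t - 35)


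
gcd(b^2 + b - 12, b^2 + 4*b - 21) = b - 3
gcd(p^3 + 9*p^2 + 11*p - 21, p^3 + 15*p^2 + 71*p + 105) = p^2 + 10*p + 21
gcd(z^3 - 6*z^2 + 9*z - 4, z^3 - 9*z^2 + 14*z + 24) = z - 4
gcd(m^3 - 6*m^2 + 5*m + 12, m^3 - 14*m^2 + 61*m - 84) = m^2 - 7*m + 12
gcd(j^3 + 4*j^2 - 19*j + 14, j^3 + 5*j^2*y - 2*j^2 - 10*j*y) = j - 2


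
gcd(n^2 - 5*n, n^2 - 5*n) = n^2 - 5*n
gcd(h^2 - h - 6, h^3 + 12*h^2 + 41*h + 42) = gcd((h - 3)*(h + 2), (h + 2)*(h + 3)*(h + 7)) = h + 2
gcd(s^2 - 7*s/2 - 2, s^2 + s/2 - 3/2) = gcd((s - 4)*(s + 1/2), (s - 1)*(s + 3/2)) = 1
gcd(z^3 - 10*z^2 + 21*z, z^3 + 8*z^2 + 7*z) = z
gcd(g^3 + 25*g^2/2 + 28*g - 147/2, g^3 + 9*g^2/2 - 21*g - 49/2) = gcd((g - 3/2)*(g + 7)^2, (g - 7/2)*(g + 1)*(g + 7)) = g + 7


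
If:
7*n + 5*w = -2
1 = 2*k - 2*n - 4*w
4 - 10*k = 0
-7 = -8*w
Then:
No Solution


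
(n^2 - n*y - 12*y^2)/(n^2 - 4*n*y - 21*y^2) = (-n + 4*y)/(-n + 7*y)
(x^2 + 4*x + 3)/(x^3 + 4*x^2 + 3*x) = 1/x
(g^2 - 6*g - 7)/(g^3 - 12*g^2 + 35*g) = (g + 1)/(g*(g - 5))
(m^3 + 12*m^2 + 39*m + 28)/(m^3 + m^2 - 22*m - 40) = (m^2 + 8*m + 7)/(m^2 - 3*m - 10)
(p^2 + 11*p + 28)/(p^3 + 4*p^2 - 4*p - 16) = (p + 7)/(p^2 - 4)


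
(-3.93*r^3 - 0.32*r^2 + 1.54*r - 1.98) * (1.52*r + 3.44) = -5.9736*r^4 - 14.0056*r^3 + 1.24*r^2 + 2.288*r - 6.8112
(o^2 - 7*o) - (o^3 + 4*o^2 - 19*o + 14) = -o^3 - 3*o^2 + 12*o - 14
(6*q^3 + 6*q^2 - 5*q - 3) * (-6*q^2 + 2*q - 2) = -36*q^5 - 24*q^4 + 30*q^3 - 4*q^2 + 4*q + 6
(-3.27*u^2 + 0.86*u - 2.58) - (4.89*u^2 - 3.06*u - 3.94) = -8.16*u^2 + 3.92*u + 1.36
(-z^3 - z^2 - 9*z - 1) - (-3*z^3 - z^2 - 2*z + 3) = 2*z^3 - 7*z - 4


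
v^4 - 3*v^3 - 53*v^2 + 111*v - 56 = (v - 8)*(v - 1)^2*(v + 7)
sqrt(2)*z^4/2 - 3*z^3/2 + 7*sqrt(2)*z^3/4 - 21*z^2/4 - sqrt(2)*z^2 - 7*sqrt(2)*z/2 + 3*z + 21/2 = (z + 7/2)*(z - 3*sqrt(2)/2)*(z - sqrt(2))*(sqrt(2)*z/2 + 1)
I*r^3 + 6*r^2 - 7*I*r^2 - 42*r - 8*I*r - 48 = (r - 8)*(r - 6*I)*(I*r + I)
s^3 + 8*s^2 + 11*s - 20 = (s - 1)*(s + 4)*(s + 5)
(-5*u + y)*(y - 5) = -5*u*y + 25*u + y^2 - 5*y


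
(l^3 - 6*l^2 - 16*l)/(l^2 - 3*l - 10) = l*(l - 8)/(l - 5)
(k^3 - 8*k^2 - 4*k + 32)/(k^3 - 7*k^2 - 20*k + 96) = (k^2 - 4)/(k^2 + k - 12)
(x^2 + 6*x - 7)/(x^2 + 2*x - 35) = (x - 1)/(x - 5)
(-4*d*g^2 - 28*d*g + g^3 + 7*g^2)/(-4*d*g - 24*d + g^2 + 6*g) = g*(g + 7)/(g + 6)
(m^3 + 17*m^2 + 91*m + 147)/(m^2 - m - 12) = (m^2 + 14*m + 49)/(m - 4)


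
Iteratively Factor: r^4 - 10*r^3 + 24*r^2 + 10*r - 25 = (r - 5)*(r^3 - 5*r^2 - r + 5) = (r - 5)^2*(r^2 - 1) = (r - 5)^2*(r - 1)*(r + 1)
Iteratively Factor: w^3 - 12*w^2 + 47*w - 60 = (w - 5)*(w^2 - 7*w + 12) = (w - 5)*(w - 3)*(w - 4)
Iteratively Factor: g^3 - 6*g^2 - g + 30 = (g - 5)*(g^2 - g - 6) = (g - 5)*(g - 3)*(g + 2)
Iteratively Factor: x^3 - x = (x)*(x^2 - 1) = x*(x - 1)*(x + 1)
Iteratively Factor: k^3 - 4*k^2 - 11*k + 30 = (k - 2)*(k^2 - 2*k - 15) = (k - 2)*(k + 3)*(k - 5)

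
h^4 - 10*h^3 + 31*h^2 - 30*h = h*(h - 5)*(h - 3)*(h - 2)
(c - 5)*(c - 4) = c^2 - 9*c + 20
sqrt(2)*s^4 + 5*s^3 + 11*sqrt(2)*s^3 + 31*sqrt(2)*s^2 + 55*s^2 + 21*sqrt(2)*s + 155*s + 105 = (s + 3)*(s + 7)*(s + 5*sqrt(2)/2)*(sqrt(2)*s + sqrt(2))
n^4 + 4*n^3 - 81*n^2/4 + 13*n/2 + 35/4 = (n - 5/2)*(n - 1)*(n + 1/2)*(n + 7)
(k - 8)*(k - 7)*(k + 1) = k^3 - 14*k^2 + 41*k + 56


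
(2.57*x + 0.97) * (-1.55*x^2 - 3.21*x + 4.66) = -3.9835*x^3 - 9.7532*x^2 + 8.8625*x + 4.5202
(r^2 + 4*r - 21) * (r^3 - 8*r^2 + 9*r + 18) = r^5 - 4*r^4 - 44*r^3 + 222*r^2 - 117*r - 378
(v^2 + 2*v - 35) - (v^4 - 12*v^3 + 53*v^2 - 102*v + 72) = -v^4 + 12*v^3 - 52*v^2 + 104*v - 107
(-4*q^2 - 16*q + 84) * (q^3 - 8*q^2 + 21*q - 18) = -4*q^5 + 16*q^4 + 128*q^3 - 936*q^2 + 2052*q - 1512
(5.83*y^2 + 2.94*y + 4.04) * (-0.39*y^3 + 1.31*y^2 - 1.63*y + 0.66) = -2.2737*y^5 + 6.4907*y^4 - 7.2271*y^3 + 4.348*y^2 - 4.6448*y + 2.6664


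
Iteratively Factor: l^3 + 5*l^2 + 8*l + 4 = (l + 2)*(l^2 + 3*l + 2) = (l + 2)^2*(l + 1)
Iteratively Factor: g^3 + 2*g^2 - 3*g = (g)*(g^2 + 2*g - 3) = g*(g - 1)*(g + 3)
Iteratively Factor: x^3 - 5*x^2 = (x - 5)*(x^2) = x*(x - 5)*(x)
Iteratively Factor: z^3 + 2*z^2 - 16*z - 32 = (z - 4)*(z^2 + 6*z + 8) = (z - 4)*(z + 4)*(z + 2)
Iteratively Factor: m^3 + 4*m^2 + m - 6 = (m + 2)*(m^2 + 2*m - 3) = (m + 2)*(m + 3)*(m - 1)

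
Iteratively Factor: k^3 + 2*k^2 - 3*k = (k + 3)*(k^2 - k) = (k - 1)*(k + 3)*(k)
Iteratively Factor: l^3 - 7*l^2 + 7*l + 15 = (l + 1)*(l^2 - 8*l + 15) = (l - 3)*(l + 1)*(l - 5)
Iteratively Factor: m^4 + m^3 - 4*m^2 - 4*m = (m + 2)*(m^3 - m^2 - 2*m) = (m + 1)*(m + 2)*(m^2 - 2*m) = m*(m + 1)*(m + 2)*(m - 2)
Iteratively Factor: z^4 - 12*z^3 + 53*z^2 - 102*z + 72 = (z - 4)*(z^3 - 8*z^2 + 21*z - 18) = (z - 4)*(z - 2)*(z^2 - 6*z + 9) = (z - 4)*(z - 3)*(z - 2)*(z - 3)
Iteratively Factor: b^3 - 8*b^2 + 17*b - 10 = (b - 1)*(b^2 - 7*b + 10) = (b - 5)*(b - 1)*(b - 2)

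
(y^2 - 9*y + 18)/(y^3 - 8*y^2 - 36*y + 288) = (y - 3)/(y^2 - 2*y - 48)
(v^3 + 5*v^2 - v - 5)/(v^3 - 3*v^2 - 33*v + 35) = (v + 1)/(v - 7)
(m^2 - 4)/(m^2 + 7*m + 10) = (m - 2)/(m + 5)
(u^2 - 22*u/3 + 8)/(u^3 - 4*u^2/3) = (u - 6)/u^2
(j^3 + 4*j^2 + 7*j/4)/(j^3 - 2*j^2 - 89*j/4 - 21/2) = j/(j - 6)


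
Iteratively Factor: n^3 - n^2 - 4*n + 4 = (n + 2)*(n^2 - 3*n + 2) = (n - 1)*(n + 2)*(n - 2)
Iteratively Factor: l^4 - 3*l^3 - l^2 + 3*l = (l + 1)*(l^3 - 4*l^2 + 3*l) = l*(l + 1)*(l^2 - 4*l + 3) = l*(l - 3)*(l + 1)*(l - 1)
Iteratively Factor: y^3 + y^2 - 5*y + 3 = (y + 3)*(y^2 - 2*y + 1) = (y - 1)*(y + 3)*(y - 1)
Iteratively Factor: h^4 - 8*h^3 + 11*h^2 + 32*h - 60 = (h - 5)*(h^3 - 3*h^2 - 4*h + 12) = (h - 5)*(h - 3)*(h^2 - 4) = (h - 5)*(h - 3)*(h - 2)*(h + 2)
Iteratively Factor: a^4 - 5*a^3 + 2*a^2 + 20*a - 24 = (a - 3)*(a^3 - 2*a^2 - 4*a + 8) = (a - 3)*(a - 2)*(a^2 - 4) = (a - 3)*(a - 2)^2*(a + 2)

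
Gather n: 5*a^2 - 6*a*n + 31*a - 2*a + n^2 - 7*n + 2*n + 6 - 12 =5*a^2 + 29*a + n^2 + n*(-6*a - 5) - 6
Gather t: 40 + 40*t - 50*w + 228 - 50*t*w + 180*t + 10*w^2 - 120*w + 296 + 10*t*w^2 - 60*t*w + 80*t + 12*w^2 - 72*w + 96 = t*(10*w^2 - 110*w + 300) + 22*w^2 - 242*w + 660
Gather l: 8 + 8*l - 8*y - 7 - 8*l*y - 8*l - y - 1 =-8*l*y - 9*y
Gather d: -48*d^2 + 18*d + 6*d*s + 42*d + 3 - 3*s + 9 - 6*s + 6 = -48*d^2 + d*(6*s + 60) - 9*s + 18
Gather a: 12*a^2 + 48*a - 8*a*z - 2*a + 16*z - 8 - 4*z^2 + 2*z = 12*a^2 + a*(46 - 8*z) - 4*z^2 + 18*z - 8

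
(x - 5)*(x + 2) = x^2 - 3*x - 10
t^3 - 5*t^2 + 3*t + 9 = (t - 3)^2*(t + 1)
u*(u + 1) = u^2 + u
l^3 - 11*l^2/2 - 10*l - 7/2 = (l - 7)*(l + 1/2)*(l + 1)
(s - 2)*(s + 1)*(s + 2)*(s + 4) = s^4 + 5*s^3 - 20*s - 16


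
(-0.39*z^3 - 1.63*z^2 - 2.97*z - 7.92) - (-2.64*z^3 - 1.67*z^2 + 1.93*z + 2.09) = 2.25*z^3 + 0.04*z^2 - 4.9*z - 10.01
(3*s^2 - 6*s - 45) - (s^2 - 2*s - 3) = 2*s^2 - 4*s - 42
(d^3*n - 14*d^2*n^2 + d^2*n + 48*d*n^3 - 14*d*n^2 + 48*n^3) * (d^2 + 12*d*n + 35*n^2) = d^5*n - 2*d^4*n^2 + d^4*n - 85*d^3*n^3 - 2*d^3*n^2 + 86*d^2*n^4 - 85*d^2*n^3 + 1680*d*n^5 + 86*d*n^4 + 1680*n^5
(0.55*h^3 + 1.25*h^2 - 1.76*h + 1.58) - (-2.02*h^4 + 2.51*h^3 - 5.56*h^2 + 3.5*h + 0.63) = 2.02*h^4 - 1.96*h^3 + 6.81*h^2 - 5.26*h + 0.95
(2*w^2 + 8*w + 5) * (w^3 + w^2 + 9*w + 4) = 2*w^5 + 10*w^4 + 31*w^3 + 85*w^2 + 77*w + 20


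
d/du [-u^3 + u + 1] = 1 - 3*u^2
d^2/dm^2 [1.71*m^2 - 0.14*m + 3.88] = 3.42000000000000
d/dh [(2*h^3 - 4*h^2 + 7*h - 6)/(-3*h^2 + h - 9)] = (-6*h^4 + 4*h^3 - 37*h^2 + 36*h - 57)/(9*h^4 - 6*h^3 + 55*h^2 - 18*h + 81)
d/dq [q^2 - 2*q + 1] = 2*q - 2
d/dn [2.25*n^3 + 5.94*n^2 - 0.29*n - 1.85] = 6.75*n^2 + 11.88*n - 0.29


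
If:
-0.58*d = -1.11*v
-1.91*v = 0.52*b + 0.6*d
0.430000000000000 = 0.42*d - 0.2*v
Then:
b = -4.19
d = 1.36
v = 0.71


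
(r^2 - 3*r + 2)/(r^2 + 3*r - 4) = (r - 2)/(r + 4)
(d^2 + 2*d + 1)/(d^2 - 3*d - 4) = (d + 1)/(d - 4)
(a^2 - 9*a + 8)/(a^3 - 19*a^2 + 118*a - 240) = (a - 1)/(a^2 - 11*a + 30)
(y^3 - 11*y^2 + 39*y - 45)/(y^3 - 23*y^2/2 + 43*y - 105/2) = 2*(y - 3)/(2*y - 7)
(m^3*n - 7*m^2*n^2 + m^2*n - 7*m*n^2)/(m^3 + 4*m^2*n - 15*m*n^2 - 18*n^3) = m*n*(m^2 - 7*m*n + m - 7*n)/(m^3 + 4*m^2*n - 15*m*n^2 - 18*n^3)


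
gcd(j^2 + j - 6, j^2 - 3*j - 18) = j + 3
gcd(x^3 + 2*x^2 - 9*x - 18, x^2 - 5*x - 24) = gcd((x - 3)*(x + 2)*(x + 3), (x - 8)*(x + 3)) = x + 3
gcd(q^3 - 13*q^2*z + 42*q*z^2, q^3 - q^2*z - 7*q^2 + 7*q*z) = q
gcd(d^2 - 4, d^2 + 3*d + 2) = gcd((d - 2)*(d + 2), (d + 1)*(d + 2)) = d + 2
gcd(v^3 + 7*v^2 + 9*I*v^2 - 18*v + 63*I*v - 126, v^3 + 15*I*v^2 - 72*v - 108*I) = v^2 + 9*I*v - 18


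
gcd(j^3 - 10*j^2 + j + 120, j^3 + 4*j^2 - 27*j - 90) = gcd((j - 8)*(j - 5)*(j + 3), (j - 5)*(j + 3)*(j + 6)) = j^2 - 2*j - 15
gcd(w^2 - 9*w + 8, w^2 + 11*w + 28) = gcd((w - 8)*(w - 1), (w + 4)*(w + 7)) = 1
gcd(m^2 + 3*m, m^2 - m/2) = m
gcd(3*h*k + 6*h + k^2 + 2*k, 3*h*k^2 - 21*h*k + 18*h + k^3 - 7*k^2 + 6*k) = 3*h + k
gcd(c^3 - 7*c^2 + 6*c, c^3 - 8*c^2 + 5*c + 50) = 1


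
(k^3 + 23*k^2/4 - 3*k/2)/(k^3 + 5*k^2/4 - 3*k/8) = 2*(k + 6)/(2*k + 3)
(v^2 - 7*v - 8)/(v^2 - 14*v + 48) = (v + 1)/(v - 6)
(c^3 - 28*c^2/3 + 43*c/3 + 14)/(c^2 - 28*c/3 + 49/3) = (3*c^2 - 7*c - 6)/(3*c - 7)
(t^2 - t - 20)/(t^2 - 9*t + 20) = (t + 4)/(t - 4)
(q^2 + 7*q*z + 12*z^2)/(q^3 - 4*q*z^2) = (q^2 + 7*q*z + 12*z^2)/(q*(q^2 - 4*z^2))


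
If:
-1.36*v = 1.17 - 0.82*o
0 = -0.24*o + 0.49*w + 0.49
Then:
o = 2.04166666666667*w + 2.04166666666667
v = 1.23100490196078*w + 0.370710784313726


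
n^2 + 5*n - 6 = (n - 1)*(n + 6)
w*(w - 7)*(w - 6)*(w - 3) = w^4 - 16*w^3 + 81*w^2 - 126*w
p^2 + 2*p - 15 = (p - 3)*(p + 5)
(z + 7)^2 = z^2 + 14*z + 49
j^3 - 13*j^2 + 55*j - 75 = (j - 5)^2*(j - 3)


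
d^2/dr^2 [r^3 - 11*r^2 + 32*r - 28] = 6*r - 22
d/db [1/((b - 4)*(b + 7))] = (-2*b - 3)/(b^4 + 6*b^3 - 47*b^2 - 168*b + 784)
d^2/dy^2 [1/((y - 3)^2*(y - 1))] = 2*((y - 3)^2 + 2*(y - 3)*(y - 1) + 3*(y - 1)^2)/((y - 3)^4*(y - 1)^3)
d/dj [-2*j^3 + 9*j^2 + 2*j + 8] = -6*j^2 + 18*j + 2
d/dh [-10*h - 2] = -10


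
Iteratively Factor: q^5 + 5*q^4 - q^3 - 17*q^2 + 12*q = (q + 3)*(q^4 + 2*q^3 - 7*q^2 + 4*q) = q*(q + 3)*(q^3 + 2*q^2 - 7*q + 4) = q*(q + 3)*(q + 4)*(q^2 - 2*q + 1) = q*(q - 1)*(q + 3)*(q + 4)*(q - 1)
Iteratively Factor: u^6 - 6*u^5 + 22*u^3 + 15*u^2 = (u + 1)*(u^5 - 7*u^4 + 7*u^3 + 15*u^2) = (u - 3)*(u + 1)*(u^4 - 4*u^3 - 5*u^2) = u*(u - 3)*(u + 1)*(u^3 - 4*u^2 - 5*u) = u*(u - 3)*(u + 1)^2*(u^2 - 5*u) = u*(u - 5)*(u - 3)*(u + 1)^2*(u)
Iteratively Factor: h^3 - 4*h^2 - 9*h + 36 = (h - 3)*(h^2 - h - 12) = (h - 4)*(h - 3)*(h + 3)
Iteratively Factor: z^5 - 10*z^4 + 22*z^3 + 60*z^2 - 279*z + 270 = (z - 3)*(z^4 - 7*z^3 + z^2 + 63*z - 90) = (z - 5)*(z - 3)*(z^3 - 2*z^2 - 9*z + 18) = (z - 5)*(z - 3)^2*(z^2 + z - 6) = (z - 5)*(z - 3)^2*(z + 3)*(z - 2)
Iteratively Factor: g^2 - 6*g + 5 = (g - 5)*(g - 1)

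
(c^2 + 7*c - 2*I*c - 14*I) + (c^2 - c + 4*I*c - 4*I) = 2*c^2 + 6*c + 2*I*c - 18*I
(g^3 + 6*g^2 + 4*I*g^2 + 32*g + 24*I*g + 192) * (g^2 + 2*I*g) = g^5 + 6*g^4 + 6*I*g^4 + 24*g^3 + 36*I*g^3 + 144*g^2 + 64*I*g^2 + 384*I*g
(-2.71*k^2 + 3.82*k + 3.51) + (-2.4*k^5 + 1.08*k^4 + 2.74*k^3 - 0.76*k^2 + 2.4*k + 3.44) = -2.4*k^5 + 1.08*k^4 + 2.74*k^3 - 3.47*k^2 + 6.22*k + 6.95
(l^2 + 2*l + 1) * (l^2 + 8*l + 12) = l^4 + 10*l^3 + 29*l^2 + 32*l + 12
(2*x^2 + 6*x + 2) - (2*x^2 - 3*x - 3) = 9*x + 5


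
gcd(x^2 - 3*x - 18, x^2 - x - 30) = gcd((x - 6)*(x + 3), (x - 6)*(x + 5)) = x - 6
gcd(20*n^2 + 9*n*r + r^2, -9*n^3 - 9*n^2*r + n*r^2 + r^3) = 1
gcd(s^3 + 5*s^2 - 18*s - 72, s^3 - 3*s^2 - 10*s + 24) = s^2 - s - 12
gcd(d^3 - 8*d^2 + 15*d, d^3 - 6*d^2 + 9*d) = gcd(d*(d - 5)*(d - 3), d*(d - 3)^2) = d^2 - 3*d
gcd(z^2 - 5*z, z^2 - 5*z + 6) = 1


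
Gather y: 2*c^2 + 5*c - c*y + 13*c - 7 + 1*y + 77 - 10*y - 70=2*c^2 + 18*c + y*(-c - 9)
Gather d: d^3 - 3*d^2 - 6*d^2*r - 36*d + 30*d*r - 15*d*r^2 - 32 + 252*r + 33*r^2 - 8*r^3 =d^3 + d^2*(-6*r - 3) + d*(-15*r^2 + 30*r - 36) - 8*r^3 + 33*r^2 + 252*r - 32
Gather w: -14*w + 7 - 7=-14*w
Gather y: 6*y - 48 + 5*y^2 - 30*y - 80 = 5*y^2 - 24*y - 128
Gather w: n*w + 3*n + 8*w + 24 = 3*n + w*(n + 8) + 24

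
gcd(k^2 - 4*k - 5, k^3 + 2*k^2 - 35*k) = k - 5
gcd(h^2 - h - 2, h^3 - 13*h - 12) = h + 1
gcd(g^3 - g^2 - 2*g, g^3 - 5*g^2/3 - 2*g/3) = g^2 - 2*g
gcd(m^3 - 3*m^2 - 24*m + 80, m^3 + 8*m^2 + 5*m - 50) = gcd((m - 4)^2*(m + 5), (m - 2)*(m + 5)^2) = m + 5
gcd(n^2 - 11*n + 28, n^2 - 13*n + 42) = n - 7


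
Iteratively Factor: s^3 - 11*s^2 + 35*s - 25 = (s - 5)*(s^2 - 6*s + 5) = (s - 5)^2*(s - 1)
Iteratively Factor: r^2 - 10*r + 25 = (r - 5)*(r - 5)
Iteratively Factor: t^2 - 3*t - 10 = (t - 5)*(t + 2)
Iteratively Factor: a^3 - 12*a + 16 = (a + 4)*(a^2 - 4*a + 4) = (a - 2)*(a + 4)*(a - 2)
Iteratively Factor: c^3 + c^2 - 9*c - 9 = (c - 3)*(c^2 + 4*c + 3) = (c - 3)*(c + 1)*(c + 3)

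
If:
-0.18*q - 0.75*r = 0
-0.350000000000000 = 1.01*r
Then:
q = 1.44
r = -0.35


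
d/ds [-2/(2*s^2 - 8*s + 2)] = 2*(s - 2)/(s^2 - 4*s + 1)^2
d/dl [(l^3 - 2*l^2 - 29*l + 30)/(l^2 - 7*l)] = (l^4 - 14*l^3 + 43*l^2 - 60*l + 210)/(l^2*(l^2 - 14*l + 49))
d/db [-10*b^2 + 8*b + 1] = 8 - 20*b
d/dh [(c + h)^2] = 2*c + 2*h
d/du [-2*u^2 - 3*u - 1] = -4*u - 3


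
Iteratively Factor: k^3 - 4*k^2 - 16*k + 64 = (k - 4)*(k^2 - 16) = (k - 4)*(k + 4)*(k - 4)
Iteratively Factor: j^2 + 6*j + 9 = (j + 3)*(j + 3)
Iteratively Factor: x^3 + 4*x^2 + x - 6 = (x + 2)*(x^2 + 2*x - 3) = (x - 1)*(x + 2)*(x + 3)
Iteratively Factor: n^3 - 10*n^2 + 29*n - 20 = (n - 5)*(n^2 - 5*n + 4) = (n - 5)*(n - 4)*(n - 1)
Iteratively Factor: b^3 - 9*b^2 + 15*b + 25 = (b + 1)*(b^2 - 10*b + 25) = (b - 5)*(b + 1)*(b - 5)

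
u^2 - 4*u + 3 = (u - 3)*(u - 1)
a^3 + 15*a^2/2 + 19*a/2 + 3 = (a + 1/2)*(a + 1)*(a + 6)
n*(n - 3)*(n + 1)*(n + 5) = n^4 + 3*n^3 - 13*n^2 - 15*n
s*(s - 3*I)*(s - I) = s^3 - 4*I*s^2 - 3*s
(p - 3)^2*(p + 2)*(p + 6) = p^4 + 2*p^3 - 27*p^2 + 108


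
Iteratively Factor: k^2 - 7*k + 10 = (k - 2)*(k - 5)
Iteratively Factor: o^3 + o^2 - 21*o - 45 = (o + 3)*(o^2 - 2*o - 15) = (o + 3)^2*(o - 5)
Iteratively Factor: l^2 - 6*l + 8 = (l - 2)*(l - 4)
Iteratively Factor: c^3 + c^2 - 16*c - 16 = (c - 4)*(c^2 + 5*c + 4) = (c - 4)*(c + 4)*(c + 1)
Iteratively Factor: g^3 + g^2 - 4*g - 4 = (g + 2)*(g^2 - g - 2) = (g - 2)*(g + 2)*(g + 1)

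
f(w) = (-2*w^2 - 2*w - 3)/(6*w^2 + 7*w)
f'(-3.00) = -0.10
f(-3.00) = -0.45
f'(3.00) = 0.02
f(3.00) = -0.36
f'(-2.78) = -0.13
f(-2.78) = -0.48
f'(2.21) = 0.05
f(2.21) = -0.38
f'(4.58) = 0.01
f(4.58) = -0.34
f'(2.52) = 0.03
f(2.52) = -0.37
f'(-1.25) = -69.44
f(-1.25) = -5.80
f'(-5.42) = -0.01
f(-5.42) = -0.37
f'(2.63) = 0.03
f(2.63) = -0.37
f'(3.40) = 0.01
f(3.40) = -0.35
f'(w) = (-12*w - 7)*(-2*w^2 - 2*w - 3)/(6*w^2 + 7*w)^2 + (-4*w - 2)/(6*w^2 + 7*w)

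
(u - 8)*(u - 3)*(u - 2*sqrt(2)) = u^3 - 11*u^2 - 2*sqrt(2)*u^2 + 24*u + 22*sqrt(2)*u - 48*sqrt(2)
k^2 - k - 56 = (k - 8)*(k + 7)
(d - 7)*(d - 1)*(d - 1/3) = d^3 - 25*d^2/3 + 29*d/3 - 7/3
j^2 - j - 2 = (j - 2)*(j + 1)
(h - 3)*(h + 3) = h^2 - 9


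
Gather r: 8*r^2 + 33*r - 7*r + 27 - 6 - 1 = 8*r^2 + 26*r + 20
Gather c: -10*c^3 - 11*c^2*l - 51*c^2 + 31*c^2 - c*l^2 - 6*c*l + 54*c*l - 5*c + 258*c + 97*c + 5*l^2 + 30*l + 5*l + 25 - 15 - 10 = -10*c^3 + c^2*(-11*l - 20) + c*(-l^2 + 48*l + 350) + 5*l^2 + 35*l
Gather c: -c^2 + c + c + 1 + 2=-c^2 + 2*c + 3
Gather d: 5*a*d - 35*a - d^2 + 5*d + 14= -35*a - d^2 + d*(5*a + 5) + 14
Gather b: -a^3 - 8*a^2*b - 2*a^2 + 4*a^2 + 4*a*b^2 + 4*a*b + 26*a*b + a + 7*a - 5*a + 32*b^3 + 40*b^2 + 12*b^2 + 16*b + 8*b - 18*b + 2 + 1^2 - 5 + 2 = -a^3 + 2*a^2 + 3*a + 32*b^3 + b^2*(4*a + 52) + b*(-8*a^2 + 30*a + 6)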